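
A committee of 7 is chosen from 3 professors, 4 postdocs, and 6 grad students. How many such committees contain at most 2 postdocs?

Split by how many postdocs are chosen (0 through 2).
Sum: C(4,0)·C(9,7) + C(4,1)·C(9,6) + C(4,2)·C(9,5) = 36 + 336 + 756 = 1128.

1128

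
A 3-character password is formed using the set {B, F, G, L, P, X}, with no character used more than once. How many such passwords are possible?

120

Choose and order 3 of the 6 symbols: the first character has 6 options, the next 5, then 4.
That product is 6 × 5 × 4 = 120.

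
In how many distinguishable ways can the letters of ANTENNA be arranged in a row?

420

The 7 letters of ANTENNA have repeats: A appearing twice and N appearing 3 times.
So there are 7! / (3!·2!) = 420 distinguishable arrangements.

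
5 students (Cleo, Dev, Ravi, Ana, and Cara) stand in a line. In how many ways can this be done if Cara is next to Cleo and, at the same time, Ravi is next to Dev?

24

Treat {Cara,Cleo} as one block (2 orders) and {Ravi,Dev} as another (2 orders).
That leaves 3 units to arrange: 2 × 2 × 3! = 4 × 6 = 24.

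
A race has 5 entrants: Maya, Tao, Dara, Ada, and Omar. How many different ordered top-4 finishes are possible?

This is an ordered selection of 4 from 5: P(5,4).
That gives 5 × 4 × 3 × 2 = 120.

120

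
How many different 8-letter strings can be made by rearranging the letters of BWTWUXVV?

10080

BWTWUXVV has 8 letters with V appearing twice and W appearing twice.
So there are 8! / (2!·2!) = 10080 distinguishable arrangements.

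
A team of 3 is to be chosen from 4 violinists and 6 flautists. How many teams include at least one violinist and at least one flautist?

Total 3-person selections from all 10: C(10,3) = 120.
Subtract selections that omit an entire group: no violinists → C(6,3) = 20; no flautists → C(4,3) = 4.
Both groups omitted at once is impossible, so 120 − 24 = 96.

96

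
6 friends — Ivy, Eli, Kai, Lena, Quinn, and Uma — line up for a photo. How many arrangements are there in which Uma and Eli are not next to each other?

480

There are 6! = 720 arrangements in all. If Uma and Eli are adjacent, merging them into one block gives 2·(5)! = 240 arrangements.
So 720 − 240 = 480 arrangements keep them apart.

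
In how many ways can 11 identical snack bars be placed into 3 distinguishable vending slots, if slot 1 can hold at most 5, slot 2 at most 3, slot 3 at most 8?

18

Ignoring the caps, the number of non-negative solutions to x_1+…+x_3 = 11 is C(13,2) = 78.
Subtract solutions that violate a single cap (substitute x_i' = x_i − (cap_i+1)): x_1 ≥ 6 gives C(7,2) = 21; x_2 ≥ 4 gives C(9,2) = 36; x_3 ≥ 9 gives C(4,2) = 6. Together 63.
Add back pairs where two caps are both exceeded: 3 + 0 + 0 = 3.
By inclusion–exclusion the count is 78 − 63 + 3 = 18.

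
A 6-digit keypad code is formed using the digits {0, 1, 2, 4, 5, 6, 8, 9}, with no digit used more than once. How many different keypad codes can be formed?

Choose and order 6 of the 8 symbols: the first digit has 8 options, the next 7, and so on down to 3.
8 × 7 × 6 × 5 × 4 × 3 = 20160.

20160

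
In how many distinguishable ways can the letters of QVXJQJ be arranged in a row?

180

QVXJQJ has 6 letters with J appearing twice and Q appearing twice.
Dividing 6! = 720 by 2!·2! = 4 for the repeated letters gives 180.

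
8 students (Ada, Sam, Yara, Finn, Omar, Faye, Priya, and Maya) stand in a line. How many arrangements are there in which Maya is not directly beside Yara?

30240

Of the 8! = 40320 arrangements, those with Maya and Yara adjacent number 2 × 7! = 10080 (treat the pair as a block with 2 internal orders).
Complementary counting: 40320 − 10080 = 30240.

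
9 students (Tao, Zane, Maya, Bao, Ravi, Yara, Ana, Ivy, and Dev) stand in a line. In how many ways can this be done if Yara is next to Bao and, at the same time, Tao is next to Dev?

20160

Treat {Yara,Bao} as one block (2 orders) and {Tao,Dev} as another (2 orders).
That leaves 7 units to arrange: 2 × 2 × 7! = 4 × 5040 = 20160.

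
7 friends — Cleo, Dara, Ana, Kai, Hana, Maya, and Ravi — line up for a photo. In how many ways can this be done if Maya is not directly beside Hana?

Of the 7! = 5040 arrangements, those with Maya and Hana adjacent number 2 × 6! = 1440 (treat the pair as a block with 2 internal orders).
So 5040 − 1440 = 3600 arrangements keep them apart.

3600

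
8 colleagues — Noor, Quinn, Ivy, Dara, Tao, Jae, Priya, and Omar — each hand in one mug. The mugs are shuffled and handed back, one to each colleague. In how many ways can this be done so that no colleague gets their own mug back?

Let Aᵢ be the assignments in which colleague i gets their own mug. We want the size of the complement of A₁∪…∪A_8.
By inclusion–exclusion this is Σ_{j=0}^{8} (−1)^j C(8,j)·(8−j)!.
Computing: 40320 − 40320 + 20160 − 6720 + 1680 − 336 + 56 − 8 + 1 = 14833.

14833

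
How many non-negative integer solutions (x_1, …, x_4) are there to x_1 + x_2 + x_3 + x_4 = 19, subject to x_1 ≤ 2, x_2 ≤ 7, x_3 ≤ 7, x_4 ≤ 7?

By stars and bars, unrestricted non-negative solutions to x_1+…+x_4 = 19 number C(19+3,3) = 1540.
Subtract solutions that violate a single cap (substitute x_i' = x_i − (cap_i+1)): x_1 ≥ 3 gives C(19,3) = 969; x_2 ≥ 8 gives C(14,3) = 364; x_3 ≥ 8 gives C(14,3) = 364; x_4 ≥ 8 gives C(14,3) = 364. Together 2061.
Add back pairs where two caps are both exceeded: 165 + 165 + 165 + 20 + 20 + 20 = 555.
Subtract triples: 1 + 1 + 1 + 0 = 3.
By inclusion–exclusion the count is 1540 − 2061 + 555 − 3 = 31.

31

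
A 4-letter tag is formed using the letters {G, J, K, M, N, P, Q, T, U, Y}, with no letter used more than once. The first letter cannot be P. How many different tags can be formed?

The first letter has 10−1 = 9 choices (anything except P).
The remaining 3 letters are filled from the other 9 symbols without repetition: 9 × 8 × 7 = 504.
Total: 9 × 504 = 4536.

4536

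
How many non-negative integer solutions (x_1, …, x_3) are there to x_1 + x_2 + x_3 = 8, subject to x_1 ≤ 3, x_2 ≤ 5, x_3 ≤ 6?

21

Ignoring the caps, the number of non-negative solutions to x_1+…+x_3 = 8 is C(10,2) = 45.
Subtract solutions that violate a single cap (substitute x_i' = x_i − (cap_i+1)): x_1 ≥ 4 gives C(6,2) = 15; x_2 ≥ 6 gives C(4,2) = 6; x_3 ≥ 7 gives C(3,2) = 3. Together 24.
No two caps can be exceeded simultaneously, so the pair terms are all 0.
By inclusion–exclusion the count is 45 − 24 + 0 = 21.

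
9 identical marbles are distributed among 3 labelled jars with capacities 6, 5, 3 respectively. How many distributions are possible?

By stars and bars, unrestricted non-negative solutions to x_1+…+x_3 = 9 number C(9+2,2) = 55.
Subtract solutions that violate a single cap (substitute x_i' = x_i − (cap_i+1)): x_1 ≥ 7 gives C(4,2) = 6; x_2 ≥ 6 gives C(5,2) = 10; x_3 ≥ 4 gives C(7,2) = 21. Together 37.
No two caps can be exceeded simultaneously, so the pair terms are all 0.
By inclusion–exclusion the count is 55 − 37 + 0 = 18.

18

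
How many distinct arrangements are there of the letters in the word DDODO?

The 5 letters of DDODO have repeats: D appearing 3 times and O appearing twice.
The number of distinct arrangements is 5!/(3!·2!) = 120/12 = 10.

10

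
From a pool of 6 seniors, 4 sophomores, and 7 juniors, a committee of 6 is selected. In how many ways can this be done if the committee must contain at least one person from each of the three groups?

9996

Unrestricted: C(17,6) = 12376 ways to pick any 6 of the 17.
Subtract selections that omit an entire group: no seniors → C(11,6) = 462; no sophomores → C(13,6) = 1716; no juniors → C(10,6) = 210.
Add back selections omitting two groups (i.e. drawn from a single group): C(6,6) + C(4,6) + C(7,6) = 8.
By inclusion–exclusion: 12376 − 2388 + 8 = 9996.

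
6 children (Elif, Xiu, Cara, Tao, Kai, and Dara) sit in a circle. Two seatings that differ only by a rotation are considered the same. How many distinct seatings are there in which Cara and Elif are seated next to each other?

48

Treat {Cara, Elif} as one unit (2 internal orders) and seat the resulting 5 units around the table: (4)! circular arrangements.
So 2 × (4)! = 2 × 24 = 48.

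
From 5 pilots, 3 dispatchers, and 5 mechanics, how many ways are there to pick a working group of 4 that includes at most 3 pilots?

Split by how many pilots are chosen (0 through 3).
Sum: C(5,0)·C(8,4) + C(5,1)·C(8,3) + C(5,2)·C(8,2) + C(5,3)·C(8,1) = 70 + 280 + 280 + 80 = 710.

710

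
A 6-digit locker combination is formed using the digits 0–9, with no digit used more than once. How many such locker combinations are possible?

151200

Choose and order 6 of the 10 symbols: the first digit has 10 options, the next 9, and so on down to 5.
That product is 10 × 9 × 8 × 7 × 6 × 5 = 151200.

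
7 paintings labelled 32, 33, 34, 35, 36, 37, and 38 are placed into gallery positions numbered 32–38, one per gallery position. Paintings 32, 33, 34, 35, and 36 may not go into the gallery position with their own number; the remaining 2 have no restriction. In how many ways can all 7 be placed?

2428

Let Aᵢ (for 32 ≤ i ≤ 36) be the placements that put painting i in its forbidden gallery position. Any j of these fix j positions, leaving (7−j)! ways to fill the rest, and there are C(5,j) ways to pick which j.
By inclusion–exclusion, the number of valid placements is Σ_{j=0}^{5} (−1)^j C(5,j)·(7−j)!.
Computing: 5040 − 3600 + 1200 − 240 + 30 − 2 = 2428.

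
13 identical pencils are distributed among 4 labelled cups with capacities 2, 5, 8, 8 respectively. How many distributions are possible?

By stars and bars, unrestricted non-negative solutions to x_1+…+x_4 = 13 number C(13+3,3) = 560.
Subtract solutions that violate a single cap (substitute x_i' = x_i − (cap_i+1)): x_1 ≥ 3 gives C(13,3) = 286; x_2 ≥ 6 gives C(10,3) = 120; x_3 ≥ 9 gives C(7,3) = 35; x_4 ≥ 9 gives C(7,3) = 35. Together 476.
Add back pairs where two caps are both exceeded: 35 + 4 + 4 + 0 + 0 + 0 = 43.
By inclusion–exclusion the count is 560 − 476 + 43 = 127.

127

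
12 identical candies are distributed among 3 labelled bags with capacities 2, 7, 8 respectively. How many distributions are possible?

By stars and bars, unrestricted non-negative solutions to x_1+…+x_3 = 12 number C(12+2,2) = 91.
Subtract solutions that violate a single cap (substitute x_i' = x_i − (cap_i+1)): x_1 ≥ 3 gives C(11,2) = 55; x_2 ≥ 8 gives C(6,2) = 15; x_3 ≥ 9 gives C(5,2) = 10. Together 80.
Add back pairs where two caps are both exceeded: 3 + 1 + 0 = 4.
By inclusion–exclusion the count is 91 − 80 + 4 = 15.

15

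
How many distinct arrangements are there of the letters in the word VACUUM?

Letter multiplicities in VACUUM: A×1, C×1, M×1, U×2, V×1.
Dividing 6! = 720 by 2! = 2 for the repeated letters gives 360.

360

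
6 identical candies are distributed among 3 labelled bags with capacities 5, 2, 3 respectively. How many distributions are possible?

By stars and bars, unrestricted non-negative solutions to x_1+…+x_3 = 6 number C(6+2,2) = 28.
Subtract solutions that violate a single cap (substitute x_i' = x_i − (cap_i+1)): x_1 ≥ 6 gives C(2,2) = 1; x_2 ≥ 3 gives C(5,2) = 10; x_3 ≥ 4 gives C(4,2) = 6. Together 17.
No two caps can be exceeded simultaneously, so the pair terms are all 0.
By inclusion–exclusion the count is 28 − 17 + 0 = 11.

11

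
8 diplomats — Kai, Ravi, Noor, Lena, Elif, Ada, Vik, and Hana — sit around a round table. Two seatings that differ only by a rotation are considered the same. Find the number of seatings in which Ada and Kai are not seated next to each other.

3600

Without the restriction there are (7)! = 5040 seatings.
Those with Ada next to Kai: fuse the pair into one unit and seat 7 units around a circle — 2·(6)! = 1440.
Subtracting, 5040 − 1440 = 3600.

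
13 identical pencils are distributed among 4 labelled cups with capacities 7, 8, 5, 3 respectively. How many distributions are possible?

154

Ignoring the caps, the number of non-negative solutions to x_1+…+x_4 = 13 is C(16,3) = 560.
Subtract solutions that violate a single cap (substitute x_i' = x_i − (cap_i+1)): x_1 ≥ 8 gives C(8,3) = 56; x_2 ≥ 9 gives C(7,3) = 35; x_3 ≥ 6 gives C(10,3) = 120; x_4 ≥ 4 gives C(12,3) = 220. Together 431.
Add back pairs where two caps are both exceeded: 0 + 0 + 4 + 0 + 1 + 20 = 25.
By inclusion–exclusion the count is 560 − 431 + 25 = 154.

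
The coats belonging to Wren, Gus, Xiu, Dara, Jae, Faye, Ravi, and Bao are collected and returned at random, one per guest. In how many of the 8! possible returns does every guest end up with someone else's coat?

14833

Let Aᵢ be the assignments in which guest i gets their own coat. We want the size of the complement of A₁∪…∪A_8.
By inclusion–exclusion this is Σ_{j=0}^{8} (−1)^j C(8,j)·(8−j)!.
Computing: 40320 − 40320 + 20160 − 6720 + 1680 − 336 + 56 − 8 + 1 = 14833.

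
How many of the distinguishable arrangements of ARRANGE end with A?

360

Fix A in the last position and arrange the remaining 6 letters.
Those 6 letters have R appearing twice, giving (6)!/(2!) = 360.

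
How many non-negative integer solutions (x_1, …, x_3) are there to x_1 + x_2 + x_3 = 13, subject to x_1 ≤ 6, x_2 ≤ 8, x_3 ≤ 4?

By stars and bars, unrestricted non-negative solutions to x_1+…+x_3 = 13 number C(13+2,2) = 105.
Subtract solutions that violate a single cap (substitute x_i' = x_i − (cap_i+1)): x_1 ≥ 7 gives C(8,2) = 28; x_2 ≥ 9 gives C(6,2) = 15; x_3 ≥ 5 gives C(10,2) = 45. Together 88.
Add back pairs where two caps are both exceeded: 0 + 3 + 0 = 3.
By inclusion–exclusion the count is 105 − 88 + 3 = 20.

20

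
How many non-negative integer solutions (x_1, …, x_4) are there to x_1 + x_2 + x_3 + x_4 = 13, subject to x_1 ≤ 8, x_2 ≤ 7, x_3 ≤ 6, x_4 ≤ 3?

Ignoring the caps, the number of non-negative solutions to x_1+…+x_4 = 13 is C(16,3) = 560.
Subtract solutions that violate a single cap (substitute x_i' = x_i − (cap_i+1)): x_1 ≥ 9 gives C(7,3) = 35; x_2 ≥ 8 gives C(8,3) = 56; x_3 ≥ 7 gives C(9,3) = 84; x_4 ≥ 4 gives C(12,3) = 220. Together 395.
Add back pairs where two caps are both exceeded: 0 + 0 + 1 + 0 + 4 + 10 = 15.
By inclusion–exclusion the count is 560 − 395 + 15 = 180.

180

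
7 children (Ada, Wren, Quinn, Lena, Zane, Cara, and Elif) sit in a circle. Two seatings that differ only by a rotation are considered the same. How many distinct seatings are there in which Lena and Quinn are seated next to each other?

240

Treat {Lena, Quinn} as one unit (2 internal orders) and seat the resulting 6 units around the table: (5)! circular arrangements.
So 2 × (5)! = 2 × 120 = 240.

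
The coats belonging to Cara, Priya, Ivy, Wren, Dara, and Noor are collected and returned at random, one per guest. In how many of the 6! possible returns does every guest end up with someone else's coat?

265

Let Aᵢ be the assignments in which guest i gets their own coat. We want the size of the complement of A₁∪…∪A_6.
By inclusion–exclusion this is Σ_{j=0}^{6} (−1)^j C(6,j)·(6−j)!.
Computing: 720 − 720 + 360 − 120 + 30 − 6 + 1 = 265.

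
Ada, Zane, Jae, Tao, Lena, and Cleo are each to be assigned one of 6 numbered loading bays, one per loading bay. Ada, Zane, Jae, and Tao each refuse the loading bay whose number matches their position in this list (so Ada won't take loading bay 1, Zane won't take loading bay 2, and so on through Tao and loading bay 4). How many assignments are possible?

Let Aᵢ (for 1 ≤ i ≤ 4) be the placements that put person i in their forbidden loading bay. Any j of these fix j positions, leaving (6−j)! ways to fill the rest, and there are C(4,j) ways to pick which j.
By inclusion–exclusion, the number of valid placements is Σ_{j=0}^{4} (−1)^j C(4,j)·(6−j)!.
Computing: 720 − 480 + 144 − 24 + 2 = 362.

362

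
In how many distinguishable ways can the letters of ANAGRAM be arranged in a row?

840

The 7 letters of ANAGRAM have repeats: A appearing 3 times.
Dividing 7! = 5040 by 3! = 6 for the repeated letters gives 840.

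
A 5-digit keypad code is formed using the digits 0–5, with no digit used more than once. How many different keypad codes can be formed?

This is a permutation of 5 out of 6: P(6,5) = 6!/1!.
That product is 6 × 5 × 4 × 3 × 2 = 720.

720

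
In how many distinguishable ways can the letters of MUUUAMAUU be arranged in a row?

Letter multiplicities in MUUUAMAUU: A×2, M×2, U×5.
So there are 9! / (5!·2!·2!) = 756 distinguishable arrangements.

756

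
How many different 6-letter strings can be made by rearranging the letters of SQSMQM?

90

Letter multiplicities in SQSMQM: M×2, Q×2, S×2.
So there are 6! / (2!·2!·2!) = 90 distinguishable arrangements.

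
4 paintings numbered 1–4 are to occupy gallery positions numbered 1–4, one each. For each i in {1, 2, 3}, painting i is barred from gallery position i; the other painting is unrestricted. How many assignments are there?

11

Let Aᵢ (for i ∈ {1, 2, 3}) be the placements that put painting i in its forbidden gallery position. Any j of these fix j positions, leaving (4−j)! ways to fill the rest, and there are C(3,j) ways to pick which j.
By inclusion–exclusion, the number of valid placements is Σ_{j=0}^{3} (−1)^j C(3,j)·(4−j)!.
Computing: 24 − 18 + 6 − 1 = 11.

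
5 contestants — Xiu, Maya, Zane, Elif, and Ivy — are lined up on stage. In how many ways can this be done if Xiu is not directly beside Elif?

Of the 5! = 120 arrangements, those with Xiu and Elif adjacent number 2 × 4! = 48 (treat the pair as a block with 2 internal orders).
Complementary counting: 120 − 48 = 72.

72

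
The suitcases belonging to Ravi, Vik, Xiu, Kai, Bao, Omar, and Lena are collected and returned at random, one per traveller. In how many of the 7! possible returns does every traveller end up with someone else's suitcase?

1854

This is the derangement count D_7: permutations of 7 items with no fixed point.
By inclusion–exclusion this is Σ_{j=0}^{7} (−1)^j C(7,j)·(7−j)!.
Computing: 5040 − 5040 + 2520 − 840 + 210 − 42 + 7 − 1 = 1854.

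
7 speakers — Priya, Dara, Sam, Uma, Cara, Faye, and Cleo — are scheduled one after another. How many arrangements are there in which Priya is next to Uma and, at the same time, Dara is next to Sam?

Treat {Priya,Uma} as one block (2 orders) and {Dara,Sam} as another (2 orders).
That leaves 5 units to arrange: 2 × 2 × 5! = 4 × 120 = 480.

480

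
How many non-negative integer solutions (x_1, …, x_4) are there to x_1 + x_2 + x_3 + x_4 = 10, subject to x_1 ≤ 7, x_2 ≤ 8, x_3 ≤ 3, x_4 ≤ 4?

136

Without the upper bounds there are C(13,3) = 286 ways to split 10 among 4 variables.
Subtract solutions that violate a single cap (substitute x_i' = x_i − (cap_i+1)): x_1 ≥ 8 gives C(5,3) = 10; x_2 ≥ 9 gives C(4,3) = 4; x_3 ≥ 4 gives C(9,3) = 84; x_4 ≥ 5 gives C(8,3) = 56. Together 154.
Add back pairs where two caps are both exceeded: 0 + 0 + 0 + 0 + 0 + 4 = 4.
By inclusion–exclusion the count is 286 − 154 + 4 = 136.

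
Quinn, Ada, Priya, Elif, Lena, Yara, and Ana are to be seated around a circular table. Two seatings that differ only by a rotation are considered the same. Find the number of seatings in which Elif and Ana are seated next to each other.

Glue Elif and Ana into a block (2 internal orders). Seating 6 units around a circle gives (5)! arrangements.
So 2 × (5)! = 2 × 120 = 240.

240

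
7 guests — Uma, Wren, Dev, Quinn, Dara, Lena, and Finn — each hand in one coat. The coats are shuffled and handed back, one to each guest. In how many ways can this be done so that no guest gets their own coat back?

Count assignments avoiding every fixed point. For any j of the 7 guests fixed to their own coat, the other 7−j can be arranged in (7−j)! ways.
By inclusion–exclusion this is Σ_{j=0}^{7} (−1)^j C(7,j)·(7−j)!.
Computing: 5040 − 5040 + 2520 − 840 + 210 − 42 + 7 − 1 = 1854.

1854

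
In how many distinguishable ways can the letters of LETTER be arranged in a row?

LETTER has 6 letters with E appearing twice and T appearing twice.
Dividing 6! = 720 by 2!·2! = 4 for the repeated letters gives 180.

180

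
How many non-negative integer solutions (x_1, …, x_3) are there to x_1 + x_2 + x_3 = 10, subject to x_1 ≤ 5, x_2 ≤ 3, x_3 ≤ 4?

6

By stars and bars, unrestricted non-negative solutions to x_1+…+x_3 = 10 number C(10+2,2) = 66.
Subtract solutions that violate a single cap (substitute x_i' = x_i − (cap_i+1)): x_1 ≥ 6 gives C(6,2) = 15; x_2 ≥ 4 gives C(8,2) = 28; x_3 ≥ 5 gives C(7,2) = 21. Together 64.
Add back pairs where two caps are both exceeded: 1 + 0 + 3 = 4.
By inclusion–exclusion the count is 66 − 64 + 4 = 6.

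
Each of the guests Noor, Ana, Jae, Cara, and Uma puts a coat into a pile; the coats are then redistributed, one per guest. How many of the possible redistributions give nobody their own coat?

44

Count assignments avoiding every fixed point. For any j of the 5 guests fixed to their own coat, the other 5−j can be arranged in (5−j)! ways.
By inclusion–exclusion this is Σ_{j=0}^{5} (−1)^j C(5,j)·(5−j)!.
Computing: 120 − 120 + 60 − 20 + 5 − 1 = 44.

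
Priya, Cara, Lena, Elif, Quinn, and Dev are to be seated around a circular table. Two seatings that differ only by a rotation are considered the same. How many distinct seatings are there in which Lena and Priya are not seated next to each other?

72

Without the restriction there are (5)! = 120 seatings.
Those with Lena next to Priya: fuse the pair into one unit and seat 5 units around a circle — 2·(4)! = 48.
Subtracting, 120 − 48 = 72.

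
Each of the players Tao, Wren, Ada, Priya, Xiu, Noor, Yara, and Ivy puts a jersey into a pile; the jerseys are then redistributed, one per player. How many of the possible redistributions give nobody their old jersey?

14833

This is the derangement count D_8: permutations of 8 items with no fixed point.
By inclusion–exclusion this is Σ_{j=0}^{8} (−1)^j C(8,j)·(8−j)!.
Computing: 40320 − 40320 + 20160 − 6720 + 1680 − 336 + 56 − 8 + 1 = 14833.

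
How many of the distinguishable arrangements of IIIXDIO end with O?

30

Fix O in the last position and arrange the remaining 6 letters.
Those 6 letters have I appearing 4 times, giving (6)!/(4!) = 30.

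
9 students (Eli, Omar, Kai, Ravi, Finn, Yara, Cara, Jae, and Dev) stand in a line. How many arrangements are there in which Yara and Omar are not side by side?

Of the 9! = 362880 arrangements, those with Yara and Omar adjacent number 2 × 8! = 80640 (treat the pair as a block with 2 internal orders).
Complementary counting: 362880 − 80640 = 282240.

282240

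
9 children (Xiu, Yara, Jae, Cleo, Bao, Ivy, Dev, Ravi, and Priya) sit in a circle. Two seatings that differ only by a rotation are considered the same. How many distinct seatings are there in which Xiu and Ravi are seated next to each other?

Treat {Xiu, Ravi} as one unit (2 internal orders) and seat the resulting 8 units around the table: (7)! circular arrangements.
So 2 × (7)! = 2 × 5040 = 10080.

10080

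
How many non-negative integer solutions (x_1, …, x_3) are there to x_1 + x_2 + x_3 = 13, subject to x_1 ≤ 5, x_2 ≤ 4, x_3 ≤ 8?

15

Without the upper bounds there are C(15,2) = 105 ways to split 13 among 3 variables.
Subtract solutions that violate a single cap (substitute x_i' = x_i − (cap_i+1)): x_1 ≥ 6 gives C(9,2) = 36; x_2 ≥ 5 gives C(10,2) = 45; x_3 ≥ 9 gives C(6,2) = 15. Together 96.
Add back pairs where two caps are both exceeded: 6 + 0 + 0 = 6.
By inclusion–exclusion the count is 105 − 96 + 6 = 15.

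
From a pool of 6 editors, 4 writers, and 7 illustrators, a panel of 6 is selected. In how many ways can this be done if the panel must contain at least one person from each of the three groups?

9996

Total 6-person selections from all 17: C(17,6) = 12376.
Subtract selections that omit an entire group: no editors → C(11,6) = 462; no writers → C(13,6) = 1716; no illustrators → C(10,6) = 210.
Add back selections omitting two groups (i.e. drawn from a single group): C(6,6) + C(4,6) + C(7,6) = 8.
By inclusion–exclusion: 12376 − 2388 + 8 = 9996.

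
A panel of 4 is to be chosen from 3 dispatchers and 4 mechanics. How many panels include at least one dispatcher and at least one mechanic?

With no constraint there are C(7,4) = 35 possible selections.
Selections missing a whole group: no dispatchers → C(4,4) = 1; no mechanics → C(3,4) = 0.
Both groups omitted at once is impossible, so 35 − 1 = 34.

34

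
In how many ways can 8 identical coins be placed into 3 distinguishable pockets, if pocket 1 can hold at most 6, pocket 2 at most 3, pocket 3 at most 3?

13

Without the upper bounds there are C(10,2) = 45 ways to split 8 among 3 pockets.
Subtract solutions that violate a single cap (substitute x_i' = x_i − (cap_i+1)): x_1 ≥ 7 gives C(3,2) = 3; x_2 ≥ 4 gives C(6,2) = 15; x_3 ≥ 4 gives C(6,2) = 15. Together 33.
Add back pairs where two caps are both exceeded: 0 + 0 + 1 = 1.
By inclusion–exclusion the count is 45 − 33 + 1 = 13.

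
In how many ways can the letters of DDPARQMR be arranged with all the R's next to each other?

2520

Treat the 2 copies of R as a single block. The multiset to arrange is then {RR, A, D, D, M, P, Q}, 7 items in all.
That gives (7)!/(2!) = 2520 arrangements.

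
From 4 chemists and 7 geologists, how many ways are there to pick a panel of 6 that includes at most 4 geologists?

Split by how many geologists are chosen (0 through 4).
Sum: C(7,0)·C(4,6) + C(7,1)·C(4,5) + C(7,2)·C(4,4) + C(7,3)·C(4,3) + C(7,4)·C(4,2) = 0 + 0 + 21 + 140 + 210 = 371.

371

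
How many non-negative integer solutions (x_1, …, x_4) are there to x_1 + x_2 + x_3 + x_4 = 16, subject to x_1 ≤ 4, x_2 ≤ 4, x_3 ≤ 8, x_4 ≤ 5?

54

Ignoring the caps, the number of non-negative solutions to x_1+…+x_4 = 16 is C(19,3) = 969.
Subtract solutions that violate a single cap (substitute x_i' = x_i − (cap_i+1)): x_1 ≥ 5 gives C(14,3) = 364; x_2 ≥ 5 gives C(14,3) = 364; x_3 ≥ 9 gives C(10,3) = 120; x_4 ≥ 6 gives C(13,3) = 286. Together 1134.
Add back pairs where two caps are both exceeded: 84 + 10 + 56 + 10 + 56 + 4 = 220.
Subtract triples: 0 + 1 + 0 + 0 = 1.
By inclusion–exclusion the count is 969 − 1134 + 220 − 1 = 54.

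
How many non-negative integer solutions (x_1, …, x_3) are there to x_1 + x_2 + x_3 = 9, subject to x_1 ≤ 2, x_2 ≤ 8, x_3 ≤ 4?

By stars and bars, unrestricted non-negative solutions to x_1+…+x_3 = 9 number C(9+2,2) = 55.
Subtract solutions that violate a single cap (substitute x_i' = x_i − (cap_i+1)): x_1 ≥ 3 gives C(8,2) = 28; x_2 ≥ 9 gives C(2,2) = 1; x_3 ≥ 5 gives C(6,2) = 15. Together 44.
Add back pairs where two caps are both exceeded: 0 + 3 + 0 = 3.
By inclusion–exclusion the count is 55 − 44 + 3 = 14.

14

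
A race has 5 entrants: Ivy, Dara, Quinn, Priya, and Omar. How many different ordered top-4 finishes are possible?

This is an ordered selection of 4 from 5: P(5,4).
That gives 5 × 4 × 3 × 2 = 120.

120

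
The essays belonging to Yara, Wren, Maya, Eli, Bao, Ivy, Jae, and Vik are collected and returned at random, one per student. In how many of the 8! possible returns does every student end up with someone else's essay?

14833

Let Aᵢ be the assignments in which student i gets their own essay. We want the size of the complement of A₁∪…∪A_8.
By inclusion–exclusion this is Σ_{j=0}^{8} (−1)^j C(8,j)·(8−j)!.
Computing: 40320 − 40320 + 20160 − 6720 + 1680 − 336 + 56 − 8 + 1 = 14833.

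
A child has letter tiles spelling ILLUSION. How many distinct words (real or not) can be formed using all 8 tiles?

10080

Letter multiplicities in ILLUSION: I×2, L×2, N×1, O×1, S×1, U×1.
Dividing 8! = 40320 by 2!·2! = 4 for the repeated letters gives 10080.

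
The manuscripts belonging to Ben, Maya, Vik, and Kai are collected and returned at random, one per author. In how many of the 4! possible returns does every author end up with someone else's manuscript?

9

This is the derangement count D_4: permutations of 4 items with no fixed point.
By inclusion–exclusion this is Σ_{j=0}^{4} (−1)^j C(4,j)·(4−j)!.
Computing: 24 − 24 + 12 − 4 + 1 = 9.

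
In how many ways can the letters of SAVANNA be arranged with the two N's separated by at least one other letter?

Total arrangements of SAVANNA: 7!/(3!·2!) = 420.
If the two N's are adjacent, glue them into one block, leaving 6 items to arrange: (6)!/(3!) = 120 ways.
Subtracting, 420 − 120 = 300 arrangements keep the N's apart.

300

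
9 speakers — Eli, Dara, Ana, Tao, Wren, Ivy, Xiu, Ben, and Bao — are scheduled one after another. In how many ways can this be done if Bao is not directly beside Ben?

Of the 9! = 362880 arrangements, those with Bao and Ben adjacent number 2 × 8! = 80640 (treat the pair as a block with 2 internal orders).
Complementary counting: 362880 − 80640 = 282240.

282240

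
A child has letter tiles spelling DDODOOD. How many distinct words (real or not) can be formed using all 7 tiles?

The 7 letters of DDODOOD have repeats: D appearing 4 times and O appearing 3 times.
Dividing 7! = 5040 by 4!·3! = 144 for the repeated letters gives 35.

35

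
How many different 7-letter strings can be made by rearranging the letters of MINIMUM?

MINIMUM has 7 letters with I appearing twice and M appearing 3 times.
Dividing 7! = 5040 by 3!·2! = 12 for the repeated letters gives 420.

420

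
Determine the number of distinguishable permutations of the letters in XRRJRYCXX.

10080

Letter multiplicities in XRRJRYCXX: C×1, J×1, R×3, X×3, Y×1.
Dividing 9! = 362880 by 3!·3! = 36 for the repeated letters gives 10080.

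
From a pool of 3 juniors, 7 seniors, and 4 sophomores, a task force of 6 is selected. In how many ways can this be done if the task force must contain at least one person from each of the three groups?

With no constraint there are C(14,6) = 3003 possible selections.
Subtract selections that omit an entire group: no juniors → C(11,6) = 462; no seniors → C(7,6) = 7; no sophomores → C(10,6) = 210.
Add back selections omitting two groups (i.e. drawn from a single group): C(3,6) + C(7,6) + C(4,6) = 7.
By inclusion–exclusion: 3003 − 679 + 7 = 2331.

2331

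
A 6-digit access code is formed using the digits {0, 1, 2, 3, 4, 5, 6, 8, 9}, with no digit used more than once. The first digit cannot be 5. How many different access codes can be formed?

53760

The first digit has 9−1 = 8 choices (anything except 5).
The remaining 5 digits are filled from the other 8 symbols without repetition: 8 × 7 × 6 × 5 × 4 = 6720.
Total: 8 × 6720 = 53760.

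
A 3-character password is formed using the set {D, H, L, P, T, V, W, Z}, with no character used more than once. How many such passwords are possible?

336

This is a permutation of 3 out of 8: P(8,3) = 8!/5!.
8 × 7 × 6 = 336.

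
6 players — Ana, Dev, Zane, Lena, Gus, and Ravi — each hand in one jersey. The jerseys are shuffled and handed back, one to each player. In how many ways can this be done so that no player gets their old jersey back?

Let Aᵢ be the assignments in which player i gets their old jersey. We want the size of the complement of A₁∪…∪A_6.
By inclusion–exclusion this is Σ_{j=0}^{6} (−1)^j C(6,j)·(6−j)!.
Computing: 720 − 720 + 360 − 120 + 30 − 6 + 1 = 265.

265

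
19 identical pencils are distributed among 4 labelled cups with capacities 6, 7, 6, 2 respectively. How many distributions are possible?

Without the upper bounds there are C(22,3) = 1540 ways to split 19 among 4 cups.
Subtract solutions that violate a single cap (substitute x_i' = x_i − (cap_i+1)): x_1 ≥ 7 gives C(15,3) = 455; x_2 ≥ 8 gives C(14,3) = 364; x_3 ≥ 7 gives C(15,3) = 455; x_4 ≥ 3 gives C(19,3) = 969. Together 2243.
Add back pairs where two caps are both exceeded: 35 + 56 + 220 + 35 + 165 + 220 = 731.
Subtract triples: 0 + 4 + 10 + 4 = 18.
By inclusion–exclusion the count is 1540 − 2243 + 731 − 18 = 10.

10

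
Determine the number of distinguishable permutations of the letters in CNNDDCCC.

Letter multiplicities in CNNDDCCC: C×4, D×2, N×2.
So there are 8! / (4!·2!·2!) = 420 distinguishable arrangements.

420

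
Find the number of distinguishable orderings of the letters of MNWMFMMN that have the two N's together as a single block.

210

Treat the 2 copies of N as a single block. The multiset to arrange is then {NN, F, M, M, M, M, W}, 7 items in all.
That gives (7)!/(4!) = 210 arrangements.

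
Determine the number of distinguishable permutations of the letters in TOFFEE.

TOFFEE has 6 letters with E appearing twice and F appearing twice.
So there are 6! / (2!·2!) = 180 distinguishable arrangements.

180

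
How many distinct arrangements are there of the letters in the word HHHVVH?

HHHVVH has 6 letters with H appearing 4 times and V appearing twice.
The number of distinct arrangements is 6!/(4!·2!) = 720/48 = 15.

15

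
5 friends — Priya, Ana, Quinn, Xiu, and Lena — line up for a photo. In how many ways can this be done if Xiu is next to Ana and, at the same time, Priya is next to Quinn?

24

Treat {Xiu,Ana} as one block (2 orders) and {Priya,Quinn} as another (2 orders).
That leaves 3 units to arrange: 2 × 2 × 3! = 4 × 6 = 24.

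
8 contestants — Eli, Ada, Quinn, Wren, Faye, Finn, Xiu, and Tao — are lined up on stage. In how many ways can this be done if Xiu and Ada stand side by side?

Glue Xiu and Ada into one block (2 internal orders), leaving 7 units to arrange in a row.
That gives 2 × 7! = 2 × 5040 = 10080.

10080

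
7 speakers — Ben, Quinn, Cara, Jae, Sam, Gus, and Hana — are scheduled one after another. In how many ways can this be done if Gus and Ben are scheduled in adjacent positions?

1440

Place the 5 others and the Gus-Ben pair as 6 objects in a line; the pair has 2 internal arrangements.
That gives 2 × 6! = 2 × 720 = 1440.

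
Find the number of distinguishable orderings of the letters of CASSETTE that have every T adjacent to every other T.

Treat the 2 copies of T as a single block. The multiset to arrange is then {TT, A, C, E, E, S, S}, 7 items in all.
That gives (7)!/(2!·2!) = 1260 arrangements.

1260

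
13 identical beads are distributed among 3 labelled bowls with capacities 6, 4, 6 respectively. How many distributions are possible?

10

Ignoring the caps, the number of non-negative solutions to x_1+…+x_3 = 13 is C(15,2) = 105.
Subtract solutions that violate a single cap (substitute x_i' = x_i − (cap_i+1)): x_1 ≥ 7 gives C(8,2) = 28; x_2 ≥ 5 gives C(10,2) = 45; x_3 ≥ 7 gives C(8,2) = 28. Together 101.
Add back pairs where two caps are both exceeded: 3 + 0 + 3 = 6.
By inclusion–exclusion the count is 105 − 101 + 6 = 10.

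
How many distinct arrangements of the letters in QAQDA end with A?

Fix A in the last position and arrange the remaining 4 letters.
Those 4 letters have Q appearing twice, giving (4)!/(2!) = 12.

12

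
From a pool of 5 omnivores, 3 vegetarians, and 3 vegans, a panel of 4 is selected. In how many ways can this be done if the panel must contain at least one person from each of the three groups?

With no constraint there are C(11,4) = 330 possible selections.
Subtract selections that omit an entire group: no omnivores → C(6,4) = 15; no vegetarians → C(8,4) = 70; no vegans → C(8,4) = 70.
Add back selections omitting two groups (i.e. drawn from a single group): C(5,4) + C(3,4) + C(3,4) = 5.
By inclusion–exclusion: 330 − 155 + 5 = 180.

180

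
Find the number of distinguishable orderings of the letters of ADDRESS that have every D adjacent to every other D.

Treat the 2 copies of D as a single block. The multiset to arrange is then {DD, A, E, R, S, S}, 6 items in all.
That gives (6)!/(2!) = 360 arrangements.

360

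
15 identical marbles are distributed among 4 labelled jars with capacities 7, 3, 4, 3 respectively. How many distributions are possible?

Ignoring the caps, the number of non-negative solutions to x_1+…+x_4 = 15 is C(18,3) = 816.
Subtract solutions that violate a single cap (substitute x_i' = x_i − (cap_i+1)): x_1 ≥ 8 gives C(10,3) = 120; x_2 ≥ 4 gives C(14,3) = 364; x_3 ≥ 5 gives C(13,3) = 286; x_4 ≥ 4 gives C(14,3) = 364. Together 1134.
Add back pairs where two caps are both exceeded: 20 + 10 + 20 + 84 + 120 + 84 = 338.
Subtract triples: 0 + 0 + 0 + 10 = 10.
By inclusion–exclusion the count is 816 − 1134 + 338 − 10 = 10.

10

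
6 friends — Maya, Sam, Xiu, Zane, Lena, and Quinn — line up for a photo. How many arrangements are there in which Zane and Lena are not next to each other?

Of the 6! = 720 arrangements, those with Zane and Lena adjacent number 2 × 5! = 240 (treat the pair as a block with 2 internal orders).
So 720 − 240 = 480 arrangements keep them apart.

480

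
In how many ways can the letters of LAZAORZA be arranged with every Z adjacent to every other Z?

840

Treat the 2 copies of Z as a single block. The multiset to arrange is then {ZZ, A, A, A, L, O, R}, 7 items in all.
That gives (7)!/(3!) = 840 arrangements.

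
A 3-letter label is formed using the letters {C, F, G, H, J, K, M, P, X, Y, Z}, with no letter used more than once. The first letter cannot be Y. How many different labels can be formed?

900

The first letter has 11−1 = 10 choices (anything except Y).
The remaining 2 letters are filled from the other 10 symbols without repetition: 10 × 9 = 90.
Total: 10 × 90 = 900.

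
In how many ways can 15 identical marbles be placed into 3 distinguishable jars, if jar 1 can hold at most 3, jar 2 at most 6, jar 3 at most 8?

6

By stars and bars, unrestricted non-negative solutions to x_1+…+x_3 = 15 number C(15+2,2) = 136.
Subtract solutions that violate a single cap (substitute x_i' = x_i − (cap_i+1)): x_1 ≥ 4 gives C(13,2) = 78; x_2 ≥ 7 gives C(10,2) = 45; x_3 ≥ 9 gives C(8,2) = 28. Together 151.
Add back pairs where two caps are both exceeded: 15 + 6 + 0 = 21.
By inclusion–exclusion the count is 136 − 151 + 21 = 6.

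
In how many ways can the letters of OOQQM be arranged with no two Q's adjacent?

There are 5!/(2!·2!) = 30 arrangements of OOQQM in total.
Arrangements with the Q's together: treat QQ as one letter, giving (4)!/(2!) = 12.
Hence 30 − 12 = 18.

18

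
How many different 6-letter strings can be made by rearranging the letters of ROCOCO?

ROCOCO has 6 letters with C appearing twice and O appearing 3 times.
Dividing 6! = 720 by 3!·2! = 12 for the repeated letters gives 60.

60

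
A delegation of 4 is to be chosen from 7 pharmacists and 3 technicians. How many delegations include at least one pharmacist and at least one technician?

Unrestricted: C(10,4) = 210 ways to pick any 4 of the 10.
Subtract selections that omit an entire group: no pharmacists → C(3,4) = 0; no technicians → C(7,4) = 35.
Both groups omitted at once is impossible, so 210 − 35 = 175.

175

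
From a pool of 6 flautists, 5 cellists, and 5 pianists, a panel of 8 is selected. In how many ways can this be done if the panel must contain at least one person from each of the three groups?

Total 8-person selections from all 16: C(16,8) = 12870.
Subtract selections that omit an entire group: no flautists → C(10,8) = 45; no cellists → C(11,8) = 165; no pianists → C(11,8) = 165.
Add back selections omitting two groups (i.e. drawn from a single group): C(6,8) + C(5,8) + C(5,8) = 0.
By inclusion–exclusion: 12870 − 375 + 0 = 12495.

12495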